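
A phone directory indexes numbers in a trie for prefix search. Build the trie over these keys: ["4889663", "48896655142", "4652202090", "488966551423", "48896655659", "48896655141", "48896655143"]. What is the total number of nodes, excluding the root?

Insert word by word; a character creates a node only if that edge doesn't already exist:
  "4889663" → 7 new (4, 8, 8, 9, 6, 6, 3)
  "48896655142" → prefix "488966" already present; 5 new (5, 5, 1, 4, 2)
  "4652202090" → prefix "4" already present; 9 new (6, 5, 2, 2, 0, 2, 0, 9, 0)
  "488966551423" → prefix "48896655142" already present; 1 new (3)
  "48896655659" → prefix "48896655" already present; 3 new (6, 5, 9)
  "48896655141" → prefix "4889665514" already present; 1 new (1)
  "48896655143" → prefix "4889665514" already present; 1 new (3)
Total nodes = 7 + 5 + 9 + 1 + 3 + 1 + 1 = 27

27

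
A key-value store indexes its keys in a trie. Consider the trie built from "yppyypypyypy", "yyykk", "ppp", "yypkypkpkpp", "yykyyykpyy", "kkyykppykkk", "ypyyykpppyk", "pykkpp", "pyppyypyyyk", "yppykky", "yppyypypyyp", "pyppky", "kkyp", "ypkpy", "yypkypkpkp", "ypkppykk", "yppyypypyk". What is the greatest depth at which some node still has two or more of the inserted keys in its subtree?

11

Equivalently: take the maximum, over all pairs, of their longest common prefix length.
"yppyypypyyp" and "yppyypypyypy" agree on "yppyypypyyp" (11 characters) before diverging; nothing deeper is shared.
Longest shared-prefix length: 11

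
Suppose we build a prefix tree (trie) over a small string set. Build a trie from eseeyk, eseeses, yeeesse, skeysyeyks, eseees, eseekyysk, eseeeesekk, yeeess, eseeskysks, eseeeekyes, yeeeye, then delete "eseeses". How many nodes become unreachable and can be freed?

Walk "eseeses" from the leaf back toward the root, removing each node that no remaining word uses.
The suffix "es" (2 nodes) is used only by "eseeses"; the node for "esees" still has the child "k", so pruning stops there.
Nodes removed: 2

2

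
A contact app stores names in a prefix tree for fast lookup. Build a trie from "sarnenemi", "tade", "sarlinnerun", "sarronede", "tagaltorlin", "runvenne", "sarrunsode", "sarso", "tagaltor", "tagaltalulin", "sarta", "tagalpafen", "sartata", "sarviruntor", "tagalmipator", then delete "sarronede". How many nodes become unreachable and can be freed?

A node on "sarronede"'s path can go only if nothing else ends at it or branches off below it.
The suffix "onede" (5 nodes) is used only by "sarronede"; the node for "sarr" still has the child "u", so pruning stops there.
Nodes removed: 5

5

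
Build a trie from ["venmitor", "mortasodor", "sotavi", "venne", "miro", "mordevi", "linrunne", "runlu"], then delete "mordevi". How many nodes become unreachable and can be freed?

4

Walk "mordevi" from the leaf back toward the root, removing each node that no remaining word uses.
The suffix "devi" (4 nodes) is used only by "mordevi"; the node for "mor" still has the child "t", so pruning stops there.
Nodes removed: 4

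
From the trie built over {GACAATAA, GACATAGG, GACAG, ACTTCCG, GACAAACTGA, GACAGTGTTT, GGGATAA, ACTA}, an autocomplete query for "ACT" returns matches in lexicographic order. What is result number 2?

ACTTCCG

Words with prefix "ACT", in lexicographic order: "ACTA", "ACTTCCG"
The 2nd is ACTTCCG.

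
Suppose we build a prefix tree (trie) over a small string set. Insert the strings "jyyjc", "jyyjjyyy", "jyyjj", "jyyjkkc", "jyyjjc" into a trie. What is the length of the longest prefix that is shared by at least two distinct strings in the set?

5

The deepest shared node is where two words last agree before diverging.
e.g. "jyyjj" and "jyyjjc" share the prefix "jyyjj" of length 5; no pair shares a longer one.
Longest shared-prefix length: 5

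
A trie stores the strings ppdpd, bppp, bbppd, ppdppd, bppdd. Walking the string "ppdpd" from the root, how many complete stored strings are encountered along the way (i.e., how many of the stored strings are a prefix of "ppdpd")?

Check each prefix of "ppdpd" against the stored set — each match is an end-marker on the path.
Prefixes of the query that are stored words: "ppdpd"
Count: 1

1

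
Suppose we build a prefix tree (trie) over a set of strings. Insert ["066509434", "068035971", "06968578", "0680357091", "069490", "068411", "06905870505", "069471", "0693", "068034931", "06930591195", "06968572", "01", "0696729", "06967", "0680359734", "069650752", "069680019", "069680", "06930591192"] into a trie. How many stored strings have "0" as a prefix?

Walk to "0"; the words in its subtree are exactly those with that prefix.
Words under "0": 01, 066509434, 068034931, 0680357091, 068035971, 0680359734, 068411, 06905870505, 0693, 06930591192, 06930591195, 069471, 069490, 069650752, 06967, 0696729, 069680, 069680019, 06968572, 06968578
Count: 20

20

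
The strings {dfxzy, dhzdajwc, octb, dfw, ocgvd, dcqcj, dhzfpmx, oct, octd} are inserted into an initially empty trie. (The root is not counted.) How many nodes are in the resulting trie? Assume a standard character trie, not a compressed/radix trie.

29

Trace insertions, counting only characters that open a new branch:
  "dfxzy" → 5 new (d, f, x, z, y)
  "dhzdajwc" → prefix "d" already present; 7 new (h, z, d, a, j, w, c)
  "octb" → 4 new (o, c, t, b)
  "dfw" → prefix "df" already present; 1 new (w)
  "ocgvd" → prefix "oc" already present; 3 new (g, v, d)
  "dcqcj" → prefix "d" already present; 4 new (c, q, c, j)
  "dhzfpmx" → prefix "dhz" already present; 4 new (f, p, m, x)
  "oct" → prefix "oct" already present; 0 new (none)
  "octd" → prefix "oct" already present; 1 new (d)
Total nodes = 5 + 7 + 4 + 1 + 3 + 4 + 4 + 0 + 1 = 29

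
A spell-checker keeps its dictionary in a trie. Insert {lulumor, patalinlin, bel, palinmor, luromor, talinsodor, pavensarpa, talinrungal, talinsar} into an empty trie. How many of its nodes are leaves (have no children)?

9

Leaves are exactly the stored words that no other stored word extends.
Those words: "bel", "lulumor", "luromor", "palinmor", "patalinlin", "pavensarpa", "talinrungal", "talinsar", "talinsodor"
Leaf count: 9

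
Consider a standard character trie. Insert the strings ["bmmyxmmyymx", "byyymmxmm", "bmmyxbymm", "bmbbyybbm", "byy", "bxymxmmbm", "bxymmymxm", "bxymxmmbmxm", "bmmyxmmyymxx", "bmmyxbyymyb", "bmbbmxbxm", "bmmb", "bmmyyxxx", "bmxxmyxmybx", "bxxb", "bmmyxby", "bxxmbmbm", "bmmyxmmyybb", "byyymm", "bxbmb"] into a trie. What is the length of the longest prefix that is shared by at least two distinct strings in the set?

11

Equivalently: take the maximum, over all pairs, of their longest common prefix length.
e.g. "bmmyxmmyymx" and "bmmyxmmyymxx" share the prefix "bmmyxmmyymx" of length 11; no pair shares a longer one.
Longest shared-prefix length: 11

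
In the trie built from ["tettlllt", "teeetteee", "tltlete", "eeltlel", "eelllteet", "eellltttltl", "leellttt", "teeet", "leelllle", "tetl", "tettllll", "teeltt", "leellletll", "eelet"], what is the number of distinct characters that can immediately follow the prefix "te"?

Follow the path "te" to its node, then look at its outgoing edges.
Distinct next characters after "te": e, t.
That node has 2 child edges.

2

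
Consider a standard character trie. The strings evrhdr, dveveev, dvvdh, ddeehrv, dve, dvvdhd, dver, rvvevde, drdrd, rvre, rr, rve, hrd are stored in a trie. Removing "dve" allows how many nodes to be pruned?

Walk "dve" from the leaf back toward the root, removing each node that no remaining word uses.
Every node on "dve" is still needed (e.g. by "dveveev"), so nothing is freed.
Nodes removed: 0

0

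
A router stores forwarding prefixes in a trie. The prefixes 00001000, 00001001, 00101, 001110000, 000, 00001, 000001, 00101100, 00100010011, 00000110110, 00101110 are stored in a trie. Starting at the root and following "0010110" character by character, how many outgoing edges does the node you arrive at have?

1

The children of the "0010110" node are the distinct next characters among strings starting with "0010110".
Characters that immediately follow "0010110" among the stored strings: {0}.
That node has 1 child edge.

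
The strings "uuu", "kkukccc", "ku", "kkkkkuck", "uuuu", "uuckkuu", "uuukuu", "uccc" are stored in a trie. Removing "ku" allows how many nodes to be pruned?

1

After clearing the end-marker at "ku", prune upward until reaching a node still needed by another word.
The suffix "u" (1 node) is used only by "ku"; the node for "k" still has the child "k", so pruning stops there.
Nodes removed: 1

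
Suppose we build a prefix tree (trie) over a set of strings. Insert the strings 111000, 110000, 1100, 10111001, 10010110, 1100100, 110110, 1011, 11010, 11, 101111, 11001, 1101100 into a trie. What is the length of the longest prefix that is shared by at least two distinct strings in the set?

6

The deepest shared node is where two words last agree before diverging.
e.g. "110110" and "1101100" share the prefix "110110" of length 6; no pair shares a longer one.
Longest shared-prefix length: 6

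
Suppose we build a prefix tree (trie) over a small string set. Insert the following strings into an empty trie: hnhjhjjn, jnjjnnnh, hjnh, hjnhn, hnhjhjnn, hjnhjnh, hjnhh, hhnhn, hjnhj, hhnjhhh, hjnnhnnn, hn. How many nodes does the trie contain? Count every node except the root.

Trace insertions, counting only characters that open a new branch:
  "hnhjhjjn" → 8 new (h, n, h, j, h, j, j, n)
  "jnjjnnnh" → 8 new (j, n, j, j, n, n, n, h)
  "hjnh" → prefix "h" already present; 3 new (j, n, h)
  "hjnhn" → prefix "hjnh" already present; 1 new (n)
  "hnhjhjnn" → prefix "hnhjhj" already present; 2 new (n, n)
  "hjnhjnh" → prefix "hjnh" already present; 3 new (j, n, h)
  "hjnhh" → prefix "hjnh" already present; 1 new (h)
  "hhnhn" → prefix "h" already present; 4 new (h, n, h, n)
  "hjnhj" → prefix "hjnhj" already present; 0 new (none)
  "hhnjhhh" → prefix "hhn" already present; 4 new (j, h, h, h)
  "hjnnhnnn" → prefix "hjn" already present; 5 new (n, h, n, n, n)
  "hn" → prefix "hn" already present; 0 new (none)
Total nodes = 8 + 8 + 3 + 1 + 2 + 3 + 1 + 4 + 0 + 4 + 5 + 0 = 39

39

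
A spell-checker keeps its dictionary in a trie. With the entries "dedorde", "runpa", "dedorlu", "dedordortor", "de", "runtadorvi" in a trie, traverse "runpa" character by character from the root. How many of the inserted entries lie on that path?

1

Check each prefix of "runpa" against the stored set — each match is an end-marker on the path.
Prefixes of the query that are stored words: "runpa"
Count: 1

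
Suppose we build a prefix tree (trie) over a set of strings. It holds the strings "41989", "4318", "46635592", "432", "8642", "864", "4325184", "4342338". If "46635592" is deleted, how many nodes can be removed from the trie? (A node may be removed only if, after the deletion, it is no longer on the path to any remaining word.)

A node on "46635592"'s path can go only if nothing else ends at it or branches off below it.
The suffix "6635592" (7 nodes) is used only by "46635592"; the node for "4" still has the child "1", so pruning stops there.
Nodes removed: 7

7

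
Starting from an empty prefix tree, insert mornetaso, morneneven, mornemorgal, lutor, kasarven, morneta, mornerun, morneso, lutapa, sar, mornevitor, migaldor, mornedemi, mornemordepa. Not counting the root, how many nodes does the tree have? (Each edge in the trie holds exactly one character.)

64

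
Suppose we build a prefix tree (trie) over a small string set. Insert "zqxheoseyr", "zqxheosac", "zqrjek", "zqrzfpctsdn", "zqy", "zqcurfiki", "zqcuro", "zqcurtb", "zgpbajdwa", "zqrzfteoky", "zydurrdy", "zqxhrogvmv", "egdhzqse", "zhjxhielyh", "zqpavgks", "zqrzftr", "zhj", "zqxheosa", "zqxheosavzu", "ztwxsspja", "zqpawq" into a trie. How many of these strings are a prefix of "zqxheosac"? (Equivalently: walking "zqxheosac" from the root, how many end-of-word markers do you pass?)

Walk "zqxheosac" from the root; an end-of-word marker is hit whenever a stored word is a prefix of "zqxheosac".
Prefixes of the query that are stored words: "zqxheosa", "zqxheosac"
Count: 2

2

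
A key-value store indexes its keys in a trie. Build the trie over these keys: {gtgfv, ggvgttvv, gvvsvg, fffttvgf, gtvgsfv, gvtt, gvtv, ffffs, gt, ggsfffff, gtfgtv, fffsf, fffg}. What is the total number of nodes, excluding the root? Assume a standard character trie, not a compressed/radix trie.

48

Trace insertions, counting only characters that open a new branch:
  "gtgfv" → 5 new (g, t, g, f, v)
  "ggvgttvv" → prefix "g" already present; 7 new (g, v, g, t, t, v, v)
  "gvvsvg" → prefix "g" already present; 5 new (v, v, s, v, g)
  "fffttvgf" → 8 new (f, f, f, t, t, v, g, f)
  "gtvgsfv" → prefix "gt" already present; 5 new (v, g, s, f, v)
  "gvtt" → prefix "gv" already present; 2 new (t, t)
  "gvtv" → prefix "gvt" already present; 1 new (v)
  "ffffs" → prefix "fff" already present; 2 new (f, s)
  "gt" → prefix "gt" already present; 0 new (none)
  "ggsfffff" → prefix "gg" already present; 6 new (s, f, f, f, f, f)
  "gtfgtv" → prefix "gt" already present; 4 new (f, g, t, v)
  "fffsf" → prefix "fff" already present; 2 new (s, f)
  "fffg" → prefix "fff" already present; 1 new (g)
Total nodes = 5 + 7 + 5 + 8 + 5 + 2 + 1 + 2 + 0 + 6 + 4 + 2 + 1 = 48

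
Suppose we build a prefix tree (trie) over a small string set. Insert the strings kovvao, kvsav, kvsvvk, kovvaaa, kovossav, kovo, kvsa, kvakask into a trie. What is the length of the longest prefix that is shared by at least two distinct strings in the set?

Equivalently: take the maximum, over all pairs, of their longest common prefix length.
"kovvaaa" and "kovvao" agree on "kovva" (5 characters) before diverging; nothing deeper is shared.
Longest shared-prefix length: 5

5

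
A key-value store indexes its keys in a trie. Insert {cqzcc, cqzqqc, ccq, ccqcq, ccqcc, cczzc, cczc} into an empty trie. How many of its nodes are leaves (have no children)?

6

Leaves are exactly the stored words that no other stored word extends.
Those words: "ccqcc", "ccqcq", "cczc", "cczzc", "cqzcc", "cqzqqc"
Leaf count: 6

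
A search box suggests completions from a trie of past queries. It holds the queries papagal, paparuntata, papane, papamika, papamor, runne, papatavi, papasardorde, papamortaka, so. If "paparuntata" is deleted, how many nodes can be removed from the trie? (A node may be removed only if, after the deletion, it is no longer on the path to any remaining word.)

7

A node on "paparuntata"'s path can go only if nothing else ends at it or branches off below it.
The suffix "runtata" (7 nodes) is used only by "paparuntata"; the node for "papa" still has the child "g", so pruning stops there.
Nodes removed: 7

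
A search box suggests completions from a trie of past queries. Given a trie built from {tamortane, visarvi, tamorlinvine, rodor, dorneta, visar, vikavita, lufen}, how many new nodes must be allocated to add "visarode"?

3

The longest prefix of "visarode" already in the trie is "visar" (length 5).
Each of the 3 remaining characters creates one node.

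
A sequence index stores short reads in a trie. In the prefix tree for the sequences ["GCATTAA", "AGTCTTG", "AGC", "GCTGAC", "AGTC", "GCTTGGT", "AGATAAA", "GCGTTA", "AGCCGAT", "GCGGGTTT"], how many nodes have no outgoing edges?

Leaves are exactly the stored words that no other stored word extends.
Those words: "AGATAAA", "AGCCGAT", "AGTCTTG", "GCATTAA", "GCGGGTTT", "GCGTTA", "GCTGAC", "GCTTGGT"
Leaf count: 8

8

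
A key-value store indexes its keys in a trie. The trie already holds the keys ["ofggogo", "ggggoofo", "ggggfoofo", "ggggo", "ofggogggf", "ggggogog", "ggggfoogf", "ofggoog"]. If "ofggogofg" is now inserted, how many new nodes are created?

2

Walking "ofggogofg" from the root, the first 7 characters ("ofggogo") follow existing edges; "f" is the first miss.
Each of the 2 remaining characters creates one node.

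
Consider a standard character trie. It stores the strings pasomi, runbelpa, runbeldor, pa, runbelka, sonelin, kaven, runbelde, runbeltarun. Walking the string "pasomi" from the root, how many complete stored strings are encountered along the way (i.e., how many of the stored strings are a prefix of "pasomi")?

Traverse "pasomi" character by character; count nodes along the way that are marked as word ends.
Prefixes of the query that are stored words: "pa", "pasomi"
Count: 2

2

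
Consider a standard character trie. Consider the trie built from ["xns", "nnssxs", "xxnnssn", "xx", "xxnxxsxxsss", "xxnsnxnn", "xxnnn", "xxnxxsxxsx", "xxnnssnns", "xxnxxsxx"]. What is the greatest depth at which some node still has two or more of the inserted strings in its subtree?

Equivalently: take the maximum, over all pairs, of their longest common prefix length.
"xxnxxsxxsss" and "xxnxxsxxsx" agree on "xxnxxsxxs" (9 characters) before diverging; nothing deeper is shared.
Longest shared-prefix length: 9

9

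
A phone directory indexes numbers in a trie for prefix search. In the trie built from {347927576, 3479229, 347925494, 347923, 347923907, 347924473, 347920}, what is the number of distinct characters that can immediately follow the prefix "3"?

The children of the "3" node are the distinct next characters among strings starting with "3".
Characters that immediately follow "3" among the stored strings: {4}.
That node has 1 child edge.

1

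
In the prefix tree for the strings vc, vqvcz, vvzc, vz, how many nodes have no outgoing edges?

Leaves are exactly the stored words that no other stored word extends.
Those words: "vc", "vqvcz", "vvzc", "vz"
Leaf count: 4

4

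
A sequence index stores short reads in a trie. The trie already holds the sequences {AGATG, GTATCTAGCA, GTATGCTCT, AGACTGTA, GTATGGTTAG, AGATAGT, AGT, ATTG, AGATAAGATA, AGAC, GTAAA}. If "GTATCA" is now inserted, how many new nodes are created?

1

Walking "GTATCA" from the root, the first 5 characters ("GTATC") follow existing edges; "A" is the first miss.
New nodes needed: |"GTATCA"| − 5 = 6 − 5 = 1.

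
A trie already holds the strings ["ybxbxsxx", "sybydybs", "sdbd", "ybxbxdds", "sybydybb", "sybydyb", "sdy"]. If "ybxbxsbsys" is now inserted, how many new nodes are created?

Walking "ybxbxsbsys" from the root, the first 6 characters ("ybxbxs") follow existing edges; "b" is the first miss.
New nodes needed: |"ybxbxsbsys"| − 6 = 10 − 6 = 4.

4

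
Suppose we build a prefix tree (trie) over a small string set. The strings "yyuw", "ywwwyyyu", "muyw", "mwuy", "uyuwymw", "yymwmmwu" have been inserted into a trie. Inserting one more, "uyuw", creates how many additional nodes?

"uyuw" is already a full path in the trie; only an end-marker is added.
No new nodes are needed: 0.

0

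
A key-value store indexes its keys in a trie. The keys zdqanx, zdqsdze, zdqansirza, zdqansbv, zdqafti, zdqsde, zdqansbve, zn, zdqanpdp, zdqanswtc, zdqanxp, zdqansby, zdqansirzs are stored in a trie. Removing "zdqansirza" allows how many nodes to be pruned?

1

A node on "zdqansirza"'s path can go only if nothing else ends at it or branches off below it.
The suffix "a" (1 node) is used only by "zdqansirza"; the node for "zdqansirz" still has the child "s", so pruning stops there.
Nodes removed: 1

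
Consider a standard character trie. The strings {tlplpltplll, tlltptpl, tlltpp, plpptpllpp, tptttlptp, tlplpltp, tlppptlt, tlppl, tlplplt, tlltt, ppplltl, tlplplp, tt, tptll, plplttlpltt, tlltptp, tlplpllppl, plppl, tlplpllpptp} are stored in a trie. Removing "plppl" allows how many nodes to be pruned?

1

Walk "plppl" from the leaf back toward the root, removing each node that no remaining word uses.
The suffix "l" (1 node) is used only by "plppl"; the node for "plpp" still has the child "t", so pruning stops there.
Nodes removed: 1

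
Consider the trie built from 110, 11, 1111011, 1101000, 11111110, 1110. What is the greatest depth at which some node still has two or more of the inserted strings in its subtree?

The deepest shared node is where two words last agree before diverging.
e.g. "1111011" and "11111110" share the prefix "1111" of length 4; no pair shares a longer one.
Longest shared-prefix length: 4

4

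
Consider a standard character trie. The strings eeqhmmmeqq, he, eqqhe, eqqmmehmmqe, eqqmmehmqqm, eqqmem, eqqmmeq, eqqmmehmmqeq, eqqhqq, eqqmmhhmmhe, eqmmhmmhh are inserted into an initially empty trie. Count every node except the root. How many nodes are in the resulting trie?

46

Insert word by word; a character creates a node only if that edge doesn't already exist:
  "eeqhmmmeqq" → 10 new (e, e, q, h, m, m, m, e, q, q)
  "he" → 2 new (h, e)
  "eqqhe" → prefix "e" already present; 4 new (q, q, h, e)
  "eqqmmehmmqe" → prefix "eqq" already present; 8 new (m, m, e, h, m, m, q, e)
  "eqqmmehmqqm" → prefix "eqqmmehm" already present; 3 new (q, q, m)
  "eqqmem" → prefix "eqqm" already present; 2 new (e, m)
  "eqqmmeq" → prefix "eqqmme" already present; 1 new (q)
  "eqqmmehmmqeq" → prefix "eqqmmehmmqe" already present; 1 new (q)
  "eqqhqq" → prefix "eqqh" already present; 2 new (q, q)
  "eqqmmhhmmhe" → prefix "eqqmm" already present; 6 new (h, h, m, m, h, e)
  "eqmmhmmhh" → prefix "eq" already present; 7 new (m, m, h, m, m, h, h)
Total nodes = 10 + 2 + 4 + 8 + 3 + 2 + 1 + 1 + 2 + 6 + 7 = 46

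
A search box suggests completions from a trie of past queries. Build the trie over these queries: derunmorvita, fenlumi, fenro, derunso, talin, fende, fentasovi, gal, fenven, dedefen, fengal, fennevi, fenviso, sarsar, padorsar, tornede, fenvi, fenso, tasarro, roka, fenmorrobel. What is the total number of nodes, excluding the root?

For each word, the new-node count is its length minus the longest prefix already in the trie:
  "derunmorvita" → 12 new (d, e, r, u, n, m, o, r, v, i, t, a)
  "fenlumi" → 7 new (f, e, n, l, u, m, i)
  "fenro" → prefix "fen" already present; 2 new (r, o)
  "derunso" → prefix "derun" already present; 2 new (s, o)
  "talin" → 5 new (t, a, l, i, n)
  "fende" → prefix "fen" already present; 2 new (d, e)
  "fentasovi" → prefix "fen" already present; 6 new (t, a, s, o, v, i)
  "gal" → 3 new (g, a, l)
  "fenven" → prefix "fen" already present; 3 new (v, e, n)
  "dedefen" → prefix "de" already present; 5 new (d, e, f, e, n)
  "fengal" → prefix "fen" already present; 3 new (g, a, l)
  "fennevi" → prefix "fen" already present; 4 new (n, e, v, i)
  "fenviso" → prefix "fenv" already present; 3 new (i, s, o)
  "sarsar" → 6 new (s, a, r, s, a, r)
  "padorsar" → 8 new (p, a, d, o, r, s, a, r)
  "tornede" → prefix "t" already present; 6 new (o, r, n, e, d, e)
  "fenvi" → prefix "fenvi" already present; 0 new (none)
  "fenso" → prefix "fen" already present; 2 new (s, o)
  "tasarro" → prefix "ta" already present; 5 new (s, a, r, r, o)
  "roka" → 4 new (r, o, k, a)
  "fenmorrobel" → prefix "fen" already present; 8 new (m, o, r, r, o, b, e, l)
Total nodes = 12 + 7 + 2 + 2 + 5 + 2 + 6 + 3 + 3 + 5 + 3 + 4 + 3 + 6 + 8 + 6 + 0 + 2 + 5 + 4 + 8 = 96

96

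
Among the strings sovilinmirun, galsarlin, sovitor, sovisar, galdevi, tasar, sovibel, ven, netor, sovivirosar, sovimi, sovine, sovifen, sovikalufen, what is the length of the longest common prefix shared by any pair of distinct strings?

4

Equivalently: take the maximum, over all pairs, of their longest common prefix length.
"sovibel" and "sovifen" agree on "sovi" (4 characters) before diverging; nothing deeper is shared.
Longest shared-prefix length: 4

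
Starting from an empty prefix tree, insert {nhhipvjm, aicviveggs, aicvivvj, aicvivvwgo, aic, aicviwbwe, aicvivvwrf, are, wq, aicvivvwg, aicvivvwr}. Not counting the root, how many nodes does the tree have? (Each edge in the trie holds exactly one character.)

33

Trie structure (* marks end of a word):
(root)
├─ a
│  ├─ i
│  │  └─ c *
│  │     └─ v
│  │        └─ i
│  │           ├─ v
│  │           │  ├─ e
│  │           │  │  └─ g
│  │           │  │     └─ g
│  │           │  │        └─ s *
│  │           │  └─ v
│  │           │     ├─ j *
│  │           │     └─ w
│  │           │        ├─ g *
│  │           │        │  └─ o *
│  │           │        └─ r *
│  │           │           └─ f *
│  │           └─ w
│  │              └─ b
│  │                 └─ w
│  │                    └─ e *
│  └─ r
│     └─ e *
├─ n
│  └─ h
│     └─ h
│        └─ i
│           └─ p
│              └─ v
│                 └─ j
│                    └─ m *
└─ w
   └─ q *
Counting every labelled node above: 33.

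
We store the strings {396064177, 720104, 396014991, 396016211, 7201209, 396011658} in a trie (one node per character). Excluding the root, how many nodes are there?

31

Count nodes per top-level branch (shared prefixes stored once):
  '3'-branch (396011658, 396014991, 396016211, 396064177): 22 nodes
  '7'-branch (720104, 7201209): 9 nodes
Sum: 31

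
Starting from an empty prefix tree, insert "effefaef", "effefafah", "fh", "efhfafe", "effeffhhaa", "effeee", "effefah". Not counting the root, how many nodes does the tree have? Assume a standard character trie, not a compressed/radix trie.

Trie structure (* marks end of a word):
(root)
├─ e
│  └─ f
│     ├─ f
│     │  └─ e
│     │     ├─ e
│     │     │  └─ e *
│     │     └─ f
│     │        ├─ a
│     │        │  ├─ e
│     │        │  │  └─ f *
│     │        │  ├─ f
│     │        │  │  └─ a
│     │        │  │     └─ h *
│     │        │  └─ h *
│     │        └─ f
│     │           └─ h
│     │              └─ h
│     │                 └─ a
│     │                    └─ a *
│     └─ h
│        └─ f
│           └─ a
│              └─ f
│                 └─ e *
└─ f
   └─ h *
Counting every labelled node above: 26.

26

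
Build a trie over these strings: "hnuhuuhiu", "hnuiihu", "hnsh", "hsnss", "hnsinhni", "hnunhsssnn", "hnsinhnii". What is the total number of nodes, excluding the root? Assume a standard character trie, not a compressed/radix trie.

32

Trace insertions, counting only characters that open a new branch:
  "hnuhuuhiu" → 9 new (h, n, u, h, u, u, h, i, u)
  "hnuiihu" → prefix "hnu" already present; 4 new (i, i, h, u)
  "hnsh" → prefix "hn" already present; 2 new (s, h)
  "hsnss" → prefix "h" already present; 4 new (s, n, s, s)
  "hnsinhni" → prefix "hns" already present; 5 new (i, n, h, n, i)
  "hnunhsssnn" → prefix "hnu" already present; 7 new (n, h, s, s, s, n, n)
  "hnsinhnii" → prefix "hnsinhni" already present; 1 new (i)
Total nodes = 9 + 4 + 2 + 4 + 5 + 7 + 1 = 32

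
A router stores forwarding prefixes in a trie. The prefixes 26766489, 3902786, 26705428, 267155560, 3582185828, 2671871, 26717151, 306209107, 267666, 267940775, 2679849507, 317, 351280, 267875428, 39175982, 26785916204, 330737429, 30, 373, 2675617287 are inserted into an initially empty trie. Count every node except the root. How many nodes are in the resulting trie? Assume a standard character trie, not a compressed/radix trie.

Insert word by word; a character creates a node only if that edge doesn't already exist:
  "26766489" → 8 new (2, 6, 7, 6, 6, 4, 8, 9)
  "3902786" → 7 new (3, 9, 0, 2, 7, 8, 6)
  "26705428" → prefix "267" already present; 5 new (0, 5, 4, 2, 8)
  "267155560" → prefix "267" already present; 6 new (1, 5, 5, 5, 6, 0)
  "3582185828" → prefix "3" already present; 9 new (5, 8, 2, 1, 8, 5, 8, 2, 8)
  "2671871" → prefix "2671" already present; 3 new (8, 7, 1)
  "26717151" → prefix "2671" already present; 4 new (7, 1, 5, 1)
  "306209107" → prefix "3" already present; 8 new (0, 6, 2, 0, 9, 1, 0, 7)
  "267666" → prefix "26766" already present; 1 new (6)
  "267940775" → prefix "267" already present; 6 new (9, 4, 0, 7, 7, 5)
  "2679849507" → prefix "2679" already present; 6 new (8, 4, 9, 5, 0, 7)
  "317" → prefix "3" already present; 2 new (1, 7)
  "351280" → prefix "35" already present; 4 new (1, 2, 8, 0)
  "267875428" → prefix "267" already present; 6 new (8, 7, 5, 4, 2, 8)
  "39175982" → prefix "39" already present; 6 new (1, 7, 5, 9, 8, 2)
  "26785916204" → prefix "2678" already present; 7 new (5, 9, 1, 6, 2, 0, 4)
  "330737429" → prefix "3" already present; 8 new (3, 0, 7, 3, 7, 4, 2, 9)
  "30" → prefix "30" already present; 0 new (none)
  "373" → prefix "3" already present; 2 new (7, 3)
  "2675617287" → prefix "267" already present; 7 new (5, 6, 1, 7, 2, 8, 7)
Total nodes = 8 + 7 + 5 + 6 + 9 + 3 + 4 + 8 + 1 + 6 + 6 + 2 + 4 + 6 + 6 + 7 + 8 + 0 + 2 + 7 = 105

105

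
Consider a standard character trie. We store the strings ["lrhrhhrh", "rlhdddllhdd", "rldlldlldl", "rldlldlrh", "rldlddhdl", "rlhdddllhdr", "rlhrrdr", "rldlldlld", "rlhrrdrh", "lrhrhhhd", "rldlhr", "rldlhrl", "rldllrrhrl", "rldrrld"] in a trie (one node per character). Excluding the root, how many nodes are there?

54

Count nodes per top-level branch (shared prefixes stored once):
  'l'-branch (lrhrhhhd, lrhrhhrh): 10 nodes
  'r'-branch (rldlddhdl, rldlhr, rldlhrl, rldlldlld, rldlldlldl, rldlldlrh, rldllrrhrl, rldrrld, rlhdddllhdd, rlhdddllhdr, rlhrrdr, rlhrrdrh): 44 nodes
Sum: 54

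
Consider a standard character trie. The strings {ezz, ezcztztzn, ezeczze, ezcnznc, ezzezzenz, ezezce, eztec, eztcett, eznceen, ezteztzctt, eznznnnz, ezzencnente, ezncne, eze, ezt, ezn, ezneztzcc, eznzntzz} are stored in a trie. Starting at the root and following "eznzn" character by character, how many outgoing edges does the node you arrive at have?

2

The children of the "eznzn" node are the distinct next characters among strings starting with "eznzn".
Characters that immediately follow "eznzn" among the stored strings: {n, t}.
That node has 2 child edges.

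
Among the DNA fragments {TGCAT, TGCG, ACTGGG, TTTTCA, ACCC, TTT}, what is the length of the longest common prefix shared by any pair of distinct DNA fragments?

3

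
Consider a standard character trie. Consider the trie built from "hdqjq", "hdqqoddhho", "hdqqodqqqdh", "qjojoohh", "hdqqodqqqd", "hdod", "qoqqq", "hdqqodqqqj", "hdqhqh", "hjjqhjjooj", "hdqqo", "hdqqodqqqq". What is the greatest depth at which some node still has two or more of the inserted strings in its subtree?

10

Look for the deepest trie node that still has at least two words in its subtree.
e.g. "hdqqodqqqd" and "hdqqodqqqdh" share the prefix "hdqqodqqqd" of length 10; no pair shares a longer one.
Longest shared-prefix length: 10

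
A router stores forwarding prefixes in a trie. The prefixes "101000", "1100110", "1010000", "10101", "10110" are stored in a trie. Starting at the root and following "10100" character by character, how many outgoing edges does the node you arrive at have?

1

The children of the "10100" node are the distinct next characters among strings starting with "10100".
Distinct next characters after "10100": 0.
That node has 1 child edge.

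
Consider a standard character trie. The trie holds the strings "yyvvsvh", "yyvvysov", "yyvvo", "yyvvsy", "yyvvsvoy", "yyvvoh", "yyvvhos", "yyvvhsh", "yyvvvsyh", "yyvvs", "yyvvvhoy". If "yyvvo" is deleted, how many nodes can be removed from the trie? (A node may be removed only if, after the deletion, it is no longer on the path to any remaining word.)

0

A node on "yyvvo"'s path can go only if nothing else ends at it or branches off below it.
Every node on "yyvvo" is still needed (e.g. by "yyvvoh"), so nothing is freed.
Nodes removed: 0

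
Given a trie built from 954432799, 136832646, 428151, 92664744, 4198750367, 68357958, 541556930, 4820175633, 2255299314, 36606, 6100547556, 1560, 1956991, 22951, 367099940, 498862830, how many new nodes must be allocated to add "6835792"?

1

The longest prefix of "6835792" already in the trie is "683579" (length 6).
Each of the 1 remaining characters creates one node.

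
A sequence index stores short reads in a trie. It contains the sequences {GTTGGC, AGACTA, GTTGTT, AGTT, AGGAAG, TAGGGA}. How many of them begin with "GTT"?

Filter for entries beginning with "GTT":
Matches: "GTTGGC", "GTTGTT"
Count: 2

2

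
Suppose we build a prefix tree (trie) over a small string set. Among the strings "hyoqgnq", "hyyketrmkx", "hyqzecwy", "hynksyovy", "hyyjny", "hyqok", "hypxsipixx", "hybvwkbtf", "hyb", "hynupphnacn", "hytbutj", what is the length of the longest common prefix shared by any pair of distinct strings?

3

Look for the deepest trie node that still has at least two words in its subtree.
e.g. "hyb" and "hybvwkbtf" share the prefix "hyb" of length 3; no pair shares a longer one.
Longest shared-prefix length: 3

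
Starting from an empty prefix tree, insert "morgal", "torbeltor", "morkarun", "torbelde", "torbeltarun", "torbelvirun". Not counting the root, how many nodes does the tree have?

31

Count nodes per top-level branch (shared prefixes stored once):
  'm'-branch (morgal, morkarun): 11 nodes
  't'-branch (torbelde, torbeltarun, torbeltor, torbelvirun): 20 nodes
Sum: 31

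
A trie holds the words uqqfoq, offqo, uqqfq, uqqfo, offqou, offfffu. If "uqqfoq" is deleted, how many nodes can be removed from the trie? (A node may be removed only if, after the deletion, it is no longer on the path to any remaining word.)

1

After clearing the end-marker at "uqqfoq", prune upward until reaching a node still needed by another word.
The suffix "q" (1 node) is used only by "uqqfoq"; "uqqfo" is itself a stored word, so pruning stops there.
Nodes removed: 1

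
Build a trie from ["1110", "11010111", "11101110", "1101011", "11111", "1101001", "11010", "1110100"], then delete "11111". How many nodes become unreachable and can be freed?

2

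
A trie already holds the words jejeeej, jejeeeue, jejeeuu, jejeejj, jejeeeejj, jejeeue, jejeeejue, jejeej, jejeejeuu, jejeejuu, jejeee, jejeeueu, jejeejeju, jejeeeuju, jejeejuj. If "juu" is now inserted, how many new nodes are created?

2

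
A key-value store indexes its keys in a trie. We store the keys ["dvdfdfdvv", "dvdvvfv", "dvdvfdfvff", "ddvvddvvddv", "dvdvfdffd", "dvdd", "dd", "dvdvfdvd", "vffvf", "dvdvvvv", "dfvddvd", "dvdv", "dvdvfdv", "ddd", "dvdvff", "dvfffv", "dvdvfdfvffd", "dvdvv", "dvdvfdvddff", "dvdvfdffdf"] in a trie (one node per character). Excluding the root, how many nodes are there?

58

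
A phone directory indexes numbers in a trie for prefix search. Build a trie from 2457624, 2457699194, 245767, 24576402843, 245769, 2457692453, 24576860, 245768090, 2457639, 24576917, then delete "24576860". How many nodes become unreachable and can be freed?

2

A node on "24576860"'s path can go only if nothing else ends at it or branches off below it.
The suffix "60" (2 nodes) is used only by "24576860"; the node for "245768" still has the child "0", so pruning stops there.
Nodes removed: 2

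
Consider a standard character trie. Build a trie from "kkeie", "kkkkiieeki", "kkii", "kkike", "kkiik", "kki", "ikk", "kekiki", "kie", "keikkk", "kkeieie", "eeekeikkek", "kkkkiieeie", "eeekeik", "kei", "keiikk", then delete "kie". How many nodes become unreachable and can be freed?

2

After clearing the end-marker at "kie", prune upward until reaching a node still needed by another word.
The suffix "ie" (2 nodes) is used only by "kie"; the node for "k" still has the child "k", so pruning stops there.
Nodes removed: 2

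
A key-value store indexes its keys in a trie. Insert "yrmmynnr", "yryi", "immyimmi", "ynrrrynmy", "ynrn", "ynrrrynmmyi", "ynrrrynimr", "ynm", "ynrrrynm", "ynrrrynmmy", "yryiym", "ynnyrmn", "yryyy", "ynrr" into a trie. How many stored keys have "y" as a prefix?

Walk to "y"; the words in its subtree are exactly those with that prefix.
Words under "y": ynm, ynnyrmn, ynrn, ynrr, ynrrrynimr, ynrrrynm, ynrrrynmmy, ynrrrynmmyi, ynrrrynmy, yrmmynnr, yryi, yryiym, yryyy
Count: 13

13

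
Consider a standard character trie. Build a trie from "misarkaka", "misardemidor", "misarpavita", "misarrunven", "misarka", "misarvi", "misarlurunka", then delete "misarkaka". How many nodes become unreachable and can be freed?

Walk "misarkaka" from the leaf back toward the root, removing each node that no remaining word uses.
The suffix "ka" (2 nodes) is used only by "misarkaka"; "misarka" is itself a stored word, so pruning stops there.
Nodes removed: 2

2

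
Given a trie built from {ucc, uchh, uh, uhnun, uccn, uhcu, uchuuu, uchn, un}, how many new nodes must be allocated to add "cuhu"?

No existing word starts with "c", so every character of "cuhu" needs a new node.
4 − 0 = 4 new nodes.

4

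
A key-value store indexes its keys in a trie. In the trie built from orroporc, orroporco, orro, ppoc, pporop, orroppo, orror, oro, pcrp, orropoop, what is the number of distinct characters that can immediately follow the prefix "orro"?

2

The children of the "orro" node are the distinct next characters among strings starting with "orro".
Distinct next characters after "orro": p, r.
That node has 2 child edges.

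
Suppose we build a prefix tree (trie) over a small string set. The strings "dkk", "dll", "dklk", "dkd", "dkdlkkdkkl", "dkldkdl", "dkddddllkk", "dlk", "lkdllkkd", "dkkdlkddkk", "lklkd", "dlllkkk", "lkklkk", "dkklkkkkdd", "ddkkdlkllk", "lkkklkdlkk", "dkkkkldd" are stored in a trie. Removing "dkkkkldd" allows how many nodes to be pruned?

5

Walk "dkkkkldd" from the leaf back toward the root, removing each node that no remaining word uses.
The suffix "kkldd" (5 nodes) is used only by "dkkkkldd"; the node for "dkk" still has the child "d", so pruning stops there.
Nodes removed: 5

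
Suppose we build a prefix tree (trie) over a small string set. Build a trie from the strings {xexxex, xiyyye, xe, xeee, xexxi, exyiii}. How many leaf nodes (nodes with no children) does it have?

A leaf is a node with no children — equivalently, the end of a word that is not a proper prefix of any other stored word.
Those words: "exyiii", "xeee", "xexxex", "xexxi", "xiyyye"
Leaf count: 5

5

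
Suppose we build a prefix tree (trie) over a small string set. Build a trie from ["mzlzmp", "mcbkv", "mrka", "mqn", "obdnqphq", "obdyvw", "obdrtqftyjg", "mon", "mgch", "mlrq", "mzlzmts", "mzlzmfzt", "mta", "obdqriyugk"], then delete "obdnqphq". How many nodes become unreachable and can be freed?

5

After clearing the end-marker at "obdnqphq", prune upward until reaching a node still needed by another word.
The suffix "nqphq" (5 nodes) is used only by "obdnqphq"; the node for "obd" still has the child "y", so pruning stops there.
Nodes removed: 5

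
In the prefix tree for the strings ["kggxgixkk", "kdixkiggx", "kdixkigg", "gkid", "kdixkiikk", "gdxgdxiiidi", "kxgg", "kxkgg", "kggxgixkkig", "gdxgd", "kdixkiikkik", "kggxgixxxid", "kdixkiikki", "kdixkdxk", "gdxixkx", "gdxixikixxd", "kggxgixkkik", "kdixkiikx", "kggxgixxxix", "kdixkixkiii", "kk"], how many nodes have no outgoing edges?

Leaves are exactly the stored words that no other stored word extends.
Those words: "gdxgdxiiidi", "gdxixikixxd", "gdxixkx", "gkid", "kdixkdxk", "kdixkiggx", "kdixkiikkik", "kdixkiikx", "kdixkixkiii", "kggxgixkkig", "kggxgixkkik", "kggxgixxxid", "kggxgixxxix", "kk", "kxgg", "kxkgg"
Leaf count: 16

16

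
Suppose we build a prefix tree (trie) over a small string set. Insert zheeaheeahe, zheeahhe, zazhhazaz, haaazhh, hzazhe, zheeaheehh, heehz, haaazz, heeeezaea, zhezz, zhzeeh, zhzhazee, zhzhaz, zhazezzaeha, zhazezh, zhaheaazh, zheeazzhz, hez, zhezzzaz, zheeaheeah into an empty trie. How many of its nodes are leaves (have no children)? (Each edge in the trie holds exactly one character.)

Leaves are exactly the stored words that no other stored word extends.
Those words: "haaazhh", "haaazz", "heeeezaea", "heehz", "hez", "hzazhe", "zazhhazaz", "zhaheaazh", "zhazezh", "zhazezzaeha", "zheeaheeahe", "zheeaheehh", "zheeahhe", "zheeazzhz", "zhezzzaz", "zhzeeh", "zhzhazee"
Leaf count: 17

17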